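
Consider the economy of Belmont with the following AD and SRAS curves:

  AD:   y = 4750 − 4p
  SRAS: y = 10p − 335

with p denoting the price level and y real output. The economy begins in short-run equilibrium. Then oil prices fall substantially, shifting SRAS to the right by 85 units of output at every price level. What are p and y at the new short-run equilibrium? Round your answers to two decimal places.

p = 357.14, y = 3321.43

This is a positive supply shock: SRAS shifts right.
New SRAS: y = 10p − 250.
Set AD = SRAS: 4750 − 4p = 10p − 250, so 5000 = 14p and p = 357.14.
Substituting into AD, y = 3321.43.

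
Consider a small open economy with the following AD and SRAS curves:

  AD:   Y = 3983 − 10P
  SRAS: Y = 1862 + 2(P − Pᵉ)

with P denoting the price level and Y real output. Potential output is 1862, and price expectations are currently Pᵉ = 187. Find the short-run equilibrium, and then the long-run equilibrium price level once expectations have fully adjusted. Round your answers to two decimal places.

Short run: P = 207.92, Y = 1903.83. Long run: P = 212.10.

Short run: with Pᵉ = 187, SRAS is Y = 1488 + 2P. Setting AD = SRAS gives 2495 = 12P, so P = 207.92 and Y = 3983 − 10P = 1903.83.
Output 1903.83 is above potential 1862, so over time expected prices rise and SRAS shifts left until Y returns to 1862.
Long run: Y = 1862 on the AD curve gives 1862 = 3983 − 10P, so P = 212.10.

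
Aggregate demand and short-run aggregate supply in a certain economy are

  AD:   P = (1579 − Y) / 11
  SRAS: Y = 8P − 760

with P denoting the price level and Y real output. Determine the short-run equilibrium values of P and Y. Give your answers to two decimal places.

P = 123.11, Y = 224.84

Rearrange AD to Y = 1579 − 11P.
Set AD = SRAS: 1579 − 11P = 8P − 760, so 2339 = 19P and P = 123.11.
Substituting into AD, Y = 1579 − 11P = 224.84.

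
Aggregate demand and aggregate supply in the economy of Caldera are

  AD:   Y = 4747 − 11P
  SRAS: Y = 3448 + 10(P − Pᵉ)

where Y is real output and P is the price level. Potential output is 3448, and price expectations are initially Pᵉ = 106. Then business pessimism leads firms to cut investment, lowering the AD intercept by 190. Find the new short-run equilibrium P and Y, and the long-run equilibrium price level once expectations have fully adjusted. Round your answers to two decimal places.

Short run: P = 103.29, Y = 3420.86. Long run: P = 100.82.

AD shifts left: new AD is Y = 4557 − 11P. With Pᵉ = 106, SRAS is Y = 2388 + 10P.
Short run: 4557 − 11P = 2388 + 10P gives 2169 = 21P, so P = 103.29 and Y = 4557 − 11P = 3420.86.
Y = 3420.86 is below potential 3448; expectations adjust and SRAS shifts right until Y = 3448.
Long run: on the new AD curve, 3448 = 4557 − 11P gives P = 100.82.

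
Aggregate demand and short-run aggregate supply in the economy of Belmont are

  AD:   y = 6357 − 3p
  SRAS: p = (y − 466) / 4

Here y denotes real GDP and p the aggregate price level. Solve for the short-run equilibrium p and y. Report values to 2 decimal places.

Rearrange SRAS to y = 466 + 4p.
Set AD = SRAS: 6357 − 3p = 466 + 4p, so 5891 = 7p and p = 841.57.
Substituting into AD, y = 6357 − 3p = 3832.29.

p = 841.57, y = 3832.29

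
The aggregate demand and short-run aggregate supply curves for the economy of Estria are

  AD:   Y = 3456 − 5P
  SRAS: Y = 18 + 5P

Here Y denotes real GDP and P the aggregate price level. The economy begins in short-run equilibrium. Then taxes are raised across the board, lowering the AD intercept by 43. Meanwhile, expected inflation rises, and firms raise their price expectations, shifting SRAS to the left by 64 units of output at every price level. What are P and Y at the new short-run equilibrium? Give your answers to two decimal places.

After both shocks: AD is Y = 3413 − 5P and SRAS is Y = 5P − 46.
Setting them equal: 3459 = 10P, so P = 345.90.
Substituting into AD, Y = 1683.50.

P = 345.90, Y = 1683.50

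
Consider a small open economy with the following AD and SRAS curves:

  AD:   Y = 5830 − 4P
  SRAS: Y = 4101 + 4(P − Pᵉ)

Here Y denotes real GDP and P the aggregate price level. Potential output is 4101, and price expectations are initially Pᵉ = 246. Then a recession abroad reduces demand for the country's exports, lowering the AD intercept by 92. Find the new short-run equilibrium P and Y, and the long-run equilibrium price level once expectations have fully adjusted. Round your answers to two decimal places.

AD shifts left: new AD is Y = 5738 − 4P. With Pᵉ = 246, SRAS is Y = 3117 + 4P.
Short run: 5738 − 4P = 3117 + 4P gives 2621 = 8P, so P = 327.63 and Y = 5738 − 4P = 4427.50.
Y = 4427.50 is above potential 4101; expectations adjust and SRAS shifts left until Y = 4101.
Long run: on the new AD curve, 4101 = 5738 − 4P gives P = 409.25.

Short run: P = 327.63, Y = 4427.50. Long run: P = 409.25.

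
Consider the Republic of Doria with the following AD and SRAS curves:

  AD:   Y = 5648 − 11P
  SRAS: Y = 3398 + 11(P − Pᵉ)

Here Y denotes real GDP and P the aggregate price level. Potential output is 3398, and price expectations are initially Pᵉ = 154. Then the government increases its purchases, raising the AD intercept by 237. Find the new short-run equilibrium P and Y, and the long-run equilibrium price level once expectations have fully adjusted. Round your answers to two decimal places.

Short run: P = 190.05, Y = 3794.50. Long run: P = 226.09.

AD shifts right: new AD is Y = 5885 − 11P. With Pᵉ = 154, SRAS is Y = 1704 + 11P.
Short run: 5885 − 11P = 1704 + 11P gives 4181 = 22P, so P = 190.05 and Y = 5885 − 11P = 3794.50.
Y = 3794.50 is above potential 3398; expectations adjust and SRAS shifts left until Y = 3398.
Long run: on the new AD curve, 3398 = 5885 − 11P gives P = 226.09.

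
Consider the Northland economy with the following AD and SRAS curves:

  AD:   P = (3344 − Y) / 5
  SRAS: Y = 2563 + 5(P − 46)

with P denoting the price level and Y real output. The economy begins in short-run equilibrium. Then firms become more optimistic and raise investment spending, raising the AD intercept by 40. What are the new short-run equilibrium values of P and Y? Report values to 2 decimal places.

This is a positive demand shock: AD shifts right.
New AD: Y = 3384 − 5P.
SRAS can be written Y = 2333 + 5P.
Set AD = SRAS: 3384 − 5P = 2333 + 5P, so 1051 = 10P and P = 105.10.
Substituting into AD, Y = 2858.50.

P = 105.10, Y = 2858.50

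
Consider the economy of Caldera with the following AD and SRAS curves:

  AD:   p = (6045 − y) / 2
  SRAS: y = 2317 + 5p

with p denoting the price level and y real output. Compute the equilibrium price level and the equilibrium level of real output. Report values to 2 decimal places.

Rearrange AD to y = 6045 − 2p.
Set AD = SRAS: 6045 − 2p = 2317 + 5p, so 3728 = 7p and p = 532.57.
Substituting into AD, y = 6045 − 2p = 4979.86.

p = 532.57, y = 4979.86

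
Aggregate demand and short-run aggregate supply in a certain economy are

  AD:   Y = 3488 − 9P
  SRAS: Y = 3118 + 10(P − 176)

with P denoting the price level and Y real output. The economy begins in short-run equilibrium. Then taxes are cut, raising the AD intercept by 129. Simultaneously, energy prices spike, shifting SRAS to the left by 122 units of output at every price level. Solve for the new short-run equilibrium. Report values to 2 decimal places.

P = 125.32, Y = 2489.16

After both shocks: AD is Y = 3617 − 9P and SRAS is Y = 1236 + 10P.
Setting them equal: 2381 = 19P, so P = 125.32.
Substituting into AD, Y = 2489.16.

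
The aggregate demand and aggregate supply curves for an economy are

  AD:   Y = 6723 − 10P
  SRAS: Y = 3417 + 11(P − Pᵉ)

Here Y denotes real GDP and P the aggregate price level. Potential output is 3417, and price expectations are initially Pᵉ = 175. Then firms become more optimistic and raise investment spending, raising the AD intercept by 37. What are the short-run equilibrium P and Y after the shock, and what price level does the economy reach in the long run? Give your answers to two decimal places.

AD shifts right: new AD is Y = 6760 − 10P. With Pᵉ = 175, SRAS is Y = 1492 + 11P.
Short run: 6760 − 10P = 1492 + 11P gives 5268 = 21P, so P = 250.86 and Y = 6760 − 10P = 4251.43.
Y = 4251.43 is above potential 3417; expectations adjust and SRAS shifts left until Y = 3417.
Long run: on the new AD curve, 3417 = 6760 − 10P gives P = 334.30.

Short run: P = 250.86, Y = 4251.43. Long run: P = 334.30.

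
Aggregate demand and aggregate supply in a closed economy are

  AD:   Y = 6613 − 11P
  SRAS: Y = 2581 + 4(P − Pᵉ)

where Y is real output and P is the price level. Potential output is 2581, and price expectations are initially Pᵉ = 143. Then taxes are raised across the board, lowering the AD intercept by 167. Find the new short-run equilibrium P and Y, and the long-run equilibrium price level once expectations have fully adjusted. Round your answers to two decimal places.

Short run: P = 295.80, Y = 3192.20. Long run: P = 351.36.

AD shifts left: new AD is Y = 6446 − 11P. With Pᵉ = 143, SRAS is Y = 2009 + 4P.
Short run: 6446 − 11P = 2009 + 4P gives 4437 = 15P, so P = 295.80 and Y = 6446 − 11P = 3192.20.
Y = 3192.20 is above potential 2581; expectations adjust and SRAS shifts left until Y = 2581.
Long run: on the new AD curve, 2581 = 6446 − 11P gives P = 351.36.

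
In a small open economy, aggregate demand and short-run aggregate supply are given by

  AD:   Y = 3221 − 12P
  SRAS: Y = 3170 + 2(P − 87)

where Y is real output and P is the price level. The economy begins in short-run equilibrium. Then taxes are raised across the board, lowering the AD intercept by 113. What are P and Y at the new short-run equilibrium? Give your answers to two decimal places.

This is a negative demand shock: AD shifts left.
New AD: Y = 3108 − 12P.
SRAS can be written Y = 2996 + 2P.
Set AD = SRAS: 3108 − 12P = 2996 + 2P, so 112 = 14P and P = 8.00.
Substituting into AD, Y = 3012.00.

P = 8.00, Y = 3012.00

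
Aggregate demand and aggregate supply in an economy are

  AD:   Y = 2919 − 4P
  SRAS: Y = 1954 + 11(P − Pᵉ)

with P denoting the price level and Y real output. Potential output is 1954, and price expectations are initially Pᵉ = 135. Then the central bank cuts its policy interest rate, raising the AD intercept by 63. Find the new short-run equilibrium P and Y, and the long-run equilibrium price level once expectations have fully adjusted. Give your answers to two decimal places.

Short run: P = 167.53, Y = 2311.87. Long run: P = 257.00.

AD shifts right: new AD is Y = 2982 − 4P. With Pᵉ = 135, SRAS is Y = 469 + 11P.
Short run: 2982 − 4P = 469 + 11P gives 2513 = 15P, so P = 167.53 and Y = 2982 − 4P = 2311.87.
Y = 2311.87 is above potential 1954; expectations adjust and SRAS shifts left until Y = 1954.
Long run: on the new AD curve, 1954 = 2982 − 4P gives P = 257.00.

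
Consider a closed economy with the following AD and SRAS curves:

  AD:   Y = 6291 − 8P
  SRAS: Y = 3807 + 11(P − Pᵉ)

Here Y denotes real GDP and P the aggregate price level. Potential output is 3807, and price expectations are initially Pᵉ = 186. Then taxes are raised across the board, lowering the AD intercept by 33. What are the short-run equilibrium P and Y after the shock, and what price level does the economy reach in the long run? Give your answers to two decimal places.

AD shifts left: new AD is Y = 6258 − 8P. With Pᵉ = 186, SRAS is Y = 1761 + 11P.
Short run: 6258 − 8P = 1761 + 11P gives 4497 = 19P, so P = 236.68 and Y = 6258 − 8P = 4364.53.
Y = 4364.53 is above potential 3807; expectations adjust and SRAS shifts left until Y = 3807.
Long run: on the new AD curve, 3807 = 6258 − 8P gives P = 306.38.

Short run: P = 236.68, Y = 4364.53. Long run: P = 306.38.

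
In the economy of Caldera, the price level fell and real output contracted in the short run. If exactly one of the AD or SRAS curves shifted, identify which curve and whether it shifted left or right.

AD shifted left

P fell and Y fell. An AD shift moves P and Y in the same direction; an SRAS shift moves them in opposite directions.
Here P and Y moved in the same direction, so the AD curve shifted.
Since Y fell, AD shifted left.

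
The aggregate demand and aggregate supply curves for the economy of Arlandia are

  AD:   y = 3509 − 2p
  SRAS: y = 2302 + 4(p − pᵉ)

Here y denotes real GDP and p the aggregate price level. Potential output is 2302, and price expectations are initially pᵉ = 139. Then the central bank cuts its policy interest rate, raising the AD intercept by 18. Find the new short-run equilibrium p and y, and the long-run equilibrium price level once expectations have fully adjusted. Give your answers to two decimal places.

Short run: p = 296.83, y = 2933.33. Long run: p = 612.50.

AD shifts right: new AD is y = 3527 − 2p. With pᵉ = 139, SRAS is y = 1746 + 4p.
Short run: 3527 − 2p = 1746 + 4p gives 1781 = 6p, so p = 296.83 and y = 3527 − 2p = 2933.33.
y = 2933.33 is above potential 2302; expectations adjust and SRAS shifts left until y = 2302.
Long run: on the new AD curve, 2302 = 3527 − 2p gives p = 612.50.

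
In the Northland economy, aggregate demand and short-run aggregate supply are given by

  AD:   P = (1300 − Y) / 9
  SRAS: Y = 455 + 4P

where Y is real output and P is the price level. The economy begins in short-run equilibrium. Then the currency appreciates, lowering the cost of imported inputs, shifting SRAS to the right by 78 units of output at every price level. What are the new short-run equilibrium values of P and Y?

This is a positive supply shock: SRAS shifts right.
New SRAS: Y = 533 + 4P.
Set AD = SRAS: 1300 − 9P = 533 + 4P, so 767 = 13P and P = 59.
Y = 1300 − 9·59 = 769.

P = 59, Y = 769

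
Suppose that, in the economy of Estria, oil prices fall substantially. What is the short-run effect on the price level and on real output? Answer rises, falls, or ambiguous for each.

This is a favourable supply shock: SRAS shifts right.
Moving along the downward-sloping AD curve, P falls and Y rises.

Price level: falls; output: rises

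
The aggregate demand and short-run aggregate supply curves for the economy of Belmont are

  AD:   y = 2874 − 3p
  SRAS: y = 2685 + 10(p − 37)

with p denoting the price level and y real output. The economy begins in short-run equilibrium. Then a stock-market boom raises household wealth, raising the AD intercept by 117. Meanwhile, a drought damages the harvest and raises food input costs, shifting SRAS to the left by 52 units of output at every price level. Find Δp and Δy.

After both shocks: AD is y = 2991 − 3p and SRAS is y = 2263 + 10p.
Setting them equal: 728 = 13p, so p = 56.
y = 2991 − 3·56 = 2823.
Initially p = 43, y = 2745, so Δp = +13 and Δy = +78.

Δp = +13, Δy = +78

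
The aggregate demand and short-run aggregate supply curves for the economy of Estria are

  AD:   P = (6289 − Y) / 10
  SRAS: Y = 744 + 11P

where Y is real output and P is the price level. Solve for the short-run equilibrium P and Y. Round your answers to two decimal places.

Rearrange AD to Y = 6289 − 10P.
Set AD = SRAS: 6289 − 10P = 744 + 11P, so 5545 = 21P and P = 264.05.
Substituting into AD, Y = 6289 − 10P = 3648.52.

P = 264.05, Y = 3648.52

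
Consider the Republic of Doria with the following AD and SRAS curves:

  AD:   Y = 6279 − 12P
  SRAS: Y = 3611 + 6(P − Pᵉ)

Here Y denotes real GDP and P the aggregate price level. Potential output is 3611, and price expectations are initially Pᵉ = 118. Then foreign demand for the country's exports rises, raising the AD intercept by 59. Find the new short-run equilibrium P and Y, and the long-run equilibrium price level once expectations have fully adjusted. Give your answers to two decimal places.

AD shifts right: new AD is Y = 6338 − 12P. With Pᵉ = 118, SRAS is Y = 2903 + 6P.
Short run: 6338 − 12P = 2903 + 6P gives 3435 = 18P, so P = 190.83 and Y = 6338 − 12P = 4048.00.
Y = 4048.00 is above potential 3611; expectations adjust and SRAS shifts left until Y = 3611.
Long run: on the new AD curve, 3611 = 6338 − 12P gives P = 227.25.

Short run: P = 190.83, Y = 4048.00. Long run: P = 227.25.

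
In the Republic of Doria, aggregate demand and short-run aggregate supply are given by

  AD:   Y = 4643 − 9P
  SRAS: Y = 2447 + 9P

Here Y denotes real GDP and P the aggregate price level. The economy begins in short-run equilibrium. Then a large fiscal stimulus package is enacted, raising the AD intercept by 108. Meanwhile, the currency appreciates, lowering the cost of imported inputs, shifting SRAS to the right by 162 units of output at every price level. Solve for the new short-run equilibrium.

After both shocks: AD is Y = 4751 − 9P and SRAS is Y = 2609 + 9P.
Setting them equal: 2142 = 18P, so P = 119.
Y = 4751 − 9·119 = 3680.

P = 119, Y = 3680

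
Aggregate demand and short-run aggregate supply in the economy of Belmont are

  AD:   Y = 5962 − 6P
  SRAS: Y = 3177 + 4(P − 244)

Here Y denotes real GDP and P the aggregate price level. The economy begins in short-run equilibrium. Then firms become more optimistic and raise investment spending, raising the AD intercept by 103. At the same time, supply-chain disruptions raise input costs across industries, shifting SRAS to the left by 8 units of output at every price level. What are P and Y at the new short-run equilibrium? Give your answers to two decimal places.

After both shocks: AD is Y = 6065 − 6P and SRAS is Y = 2193 + 4P.
Setting them equal: 3872 = 10P, so P = 387.20.
Substituting into AD, Y = 3741.80.

P = 387.20, Y = 3741.80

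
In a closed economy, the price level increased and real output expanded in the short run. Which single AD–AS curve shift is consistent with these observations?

AD shifted right

P rose and Y rose. An AD shift moves P and Y in the same direction; an SRAS shift moves them in opposite directions.
Here P and Y moved in the same direction, so the AD curve shifted.
Since Y rose, AD shifted right.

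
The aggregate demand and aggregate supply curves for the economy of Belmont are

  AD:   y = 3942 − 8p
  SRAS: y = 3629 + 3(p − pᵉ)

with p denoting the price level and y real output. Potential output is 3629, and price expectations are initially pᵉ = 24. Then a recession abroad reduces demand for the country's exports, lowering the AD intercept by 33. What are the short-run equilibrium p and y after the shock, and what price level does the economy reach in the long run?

AD shifts left: new AD is y = 3909 − 8p. With pᵉ = 24, SRAS is y = 3557 + 3p.
Short run: 3909 − 8p = 3557 + 3p gives 352 = 11p, so p = 32 and y = 3909 − 8·32 = 3653.
y = 3653 is above potential 3629; expectations adjust and SRAS shifts left until y = 3629.
Long run: on the new AD curve, 3629 = 3909 − 8p gives p = 35.

Short run: p = 32, y = 3653. Long run: p = 35.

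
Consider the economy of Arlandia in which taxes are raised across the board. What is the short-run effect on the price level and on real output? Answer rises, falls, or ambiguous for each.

This is a negative demand shock: AD shifts left.
Moving along the upward-sloping SRAS curve, P falls and Y falls.

Price level: falls; output: falls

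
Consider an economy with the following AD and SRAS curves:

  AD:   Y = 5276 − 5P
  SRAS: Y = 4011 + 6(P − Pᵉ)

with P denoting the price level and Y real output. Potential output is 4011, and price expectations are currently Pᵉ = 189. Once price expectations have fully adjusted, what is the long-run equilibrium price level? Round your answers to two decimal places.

Short run: with Pᵉ = 189, SRAS is Y = 2877 + 6P. Setting AD = SRAS gives 2399 = 11P, so P = 218.09 and Y = 5276 − 5P = 4185.55.
Output 4185.55 is above potential 4011, so over time expected prices rise and SRAS shifts left until Y returns to 4011.
Long run: Y = 4011 on the AD curve gives 4011 = 5276 − 5P, so P = 253.00.

Long-run P = 253.00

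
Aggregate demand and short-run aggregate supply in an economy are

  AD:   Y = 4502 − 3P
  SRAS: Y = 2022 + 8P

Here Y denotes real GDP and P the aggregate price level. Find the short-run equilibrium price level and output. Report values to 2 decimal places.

Set AD = SRAS: 4502 − 3P = 2022 + 8P, so 2480 = 11P and P = 225.45.
Substituting into AD, Y = 4502 − 3P = 3825.64.

P = 225.45, Y = 3825.64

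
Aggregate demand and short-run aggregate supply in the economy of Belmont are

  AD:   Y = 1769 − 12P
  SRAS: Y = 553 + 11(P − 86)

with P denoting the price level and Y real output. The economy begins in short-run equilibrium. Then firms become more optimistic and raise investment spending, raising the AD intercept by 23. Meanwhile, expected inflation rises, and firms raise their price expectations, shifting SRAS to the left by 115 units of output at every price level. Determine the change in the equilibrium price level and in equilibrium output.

ΔP = +6, ΔY = -49

After both shocks: AD is Y = 1792 − 12P and SRAS is Y = 11P − 508.
Setting them equal: 2300 = 23P, so P = 100.
Y = 1792 − 12·100 = 592.
Initially P = 94, Y = 641, so ΔP = +6 and ΔY = -49.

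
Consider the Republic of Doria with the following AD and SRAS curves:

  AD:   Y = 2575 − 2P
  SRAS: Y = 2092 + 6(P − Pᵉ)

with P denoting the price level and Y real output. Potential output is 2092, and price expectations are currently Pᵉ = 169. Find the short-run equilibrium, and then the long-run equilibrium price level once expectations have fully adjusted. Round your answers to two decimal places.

Short run: with Pᵉ = 169, SRAS is Y = 1078 + 6P. Setting AD = SRAS gives 1497 = 8P, so P = 187.13 and Y = 2575 − 2P = 2200.75.
Output 2200.75 is above potential 2092, so over time expected prices rise and SRAS shifts left until Y returns to 2092.
Long run: Y = 2092 on the AD curve gives 2092 = 2575 − 2P, so P = 241.50.

Short run: P = 187.13, Y = 2200.75. Long run: P = 241.50.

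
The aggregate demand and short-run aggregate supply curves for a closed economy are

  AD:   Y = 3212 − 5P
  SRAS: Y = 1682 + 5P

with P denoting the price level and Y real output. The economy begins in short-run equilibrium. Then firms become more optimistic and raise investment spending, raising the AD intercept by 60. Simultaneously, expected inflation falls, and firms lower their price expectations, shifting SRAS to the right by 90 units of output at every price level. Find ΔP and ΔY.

ΔP = -3, ΔY = +75

After both shocks: AD is Y = 3272 − 5P and SRAS is Y = 1772 + 5P.
Setting them equal: 1500 = 10P, so P = 150.
Y = 3272 − 5·150 = 2522.
Initially P = 153, Y = 2447, so ΔP = -3 and ΔY = +75.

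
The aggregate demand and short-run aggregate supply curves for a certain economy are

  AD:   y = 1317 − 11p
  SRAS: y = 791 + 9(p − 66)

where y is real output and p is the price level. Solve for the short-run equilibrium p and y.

Write SRAS as y = 791 + 9p − 594 = 197 + 9p.
Set AD = SRAS: 1317 − 11p = 197 + 9p, so 1120 = 20p and p = 56.
Then y = 1317 − 11·56 = 701.

p = 56, y = 701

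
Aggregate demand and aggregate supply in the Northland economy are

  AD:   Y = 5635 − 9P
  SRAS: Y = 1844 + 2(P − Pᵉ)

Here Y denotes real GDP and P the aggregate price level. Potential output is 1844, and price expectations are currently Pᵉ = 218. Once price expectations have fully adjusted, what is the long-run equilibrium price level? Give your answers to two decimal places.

Short run: with Pᵉ = 218, SRAS is Y = 1408 + 2P. Setting AD = SRAS gives 4227 = 11P, so P = 384.27 and Y = 5635 − 9P = 2176.55.
Output 2176.55 is above potential 1844, so over time expected prices rise and SRAS shifts left until Y returns to 1844.
Long run: Y = 1844 on the AD curve gives 1844 = 5635 − 9P, so P = 421.22.

Long-run P = 421.22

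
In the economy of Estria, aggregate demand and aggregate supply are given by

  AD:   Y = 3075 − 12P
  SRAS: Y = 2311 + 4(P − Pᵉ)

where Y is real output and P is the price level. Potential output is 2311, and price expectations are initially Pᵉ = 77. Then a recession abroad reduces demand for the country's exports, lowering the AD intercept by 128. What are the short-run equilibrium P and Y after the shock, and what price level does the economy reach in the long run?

Short run: P = 59, Y = 2239. Long run: P = 53.

AD shifts left: new AD is Y = 2947 − 12P. With Pᵉ = 77, SRAS is Y = 2003 + 4P.
Short run: 2947 − 12P = 2003 + 4P gives 944 = 16P, so P = 59 and Y = 2947 − 12·59 = 2239.
Y = 2239 is below potential 2311; expectations adjust and SRAS shifts right until Y = 2311.
Long run: on the new AD curve, 2311 = 2947 − 12P gives P = 53.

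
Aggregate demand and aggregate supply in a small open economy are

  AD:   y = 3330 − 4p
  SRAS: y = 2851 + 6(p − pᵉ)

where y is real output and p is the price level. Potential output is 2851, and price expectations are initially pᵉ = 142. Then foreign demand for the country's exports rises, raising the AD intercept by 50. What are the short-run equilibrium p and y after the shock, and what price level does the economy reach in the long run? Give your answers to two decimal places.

Short run: p = 138.10, y = 2827.60. Long run: p = 132.25.

AD shifts right: new AD is y = 3380 − 4p. With pᵉ = 142, SRAS is y = 1999 + 6p.
Short run: 3380 − 4p = 1999 + 6p gives 1381 = 10p, so p = 138.10 and y = 3380 − 4p = 2827.60.
y = 2827.60 is below potential 2851; expectations adjust and SRAS shifts right until y = 2851.
Long run: on the new AD curve, 2851 = 3380 − 4p gives p = 132.25.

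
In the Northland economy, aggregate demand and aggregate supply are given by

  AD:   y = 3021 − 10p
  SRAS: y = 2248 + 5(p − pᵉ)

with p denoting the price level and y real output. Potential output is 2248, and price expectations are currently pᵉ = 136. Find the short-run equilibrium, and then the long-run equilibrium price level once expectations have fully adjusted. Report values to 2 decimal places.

Short run: with pᵉ = 136, SRAS is y = 1568 + 5p. Setting AD = SRAS gives 1453 = 15p, so p = 96.87 and y = 3021 − 10p = 2052.33.
Output 2052.33 is below potential 2248, so over time expected prices fall and SRAS shifts right until y returns to 2248.
Long run: y = 2248 on the AD curve gives 2248 = 3021 − 10p, so p = 77.30.

Short run: p = 96.87, y = 2052.33. Long run: p = 77.30.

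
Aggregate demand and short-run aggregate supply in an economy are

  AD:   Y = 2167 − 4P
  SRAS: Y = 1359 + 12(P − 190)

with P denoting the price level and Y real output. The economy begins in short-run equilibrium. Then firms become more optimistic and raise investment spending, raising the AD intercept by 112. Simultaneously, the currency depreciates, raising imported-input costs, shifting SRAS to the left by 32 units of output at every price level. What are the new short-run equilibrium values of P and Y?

After both shocks: AD is Y = 2279 − 4P and SRAS is Y = 12P − 953.
Setting them equal: 3232 = 16P, so P = 202.
Y = 2279 − 4·202 = 1471.

P = 202, Y = 1471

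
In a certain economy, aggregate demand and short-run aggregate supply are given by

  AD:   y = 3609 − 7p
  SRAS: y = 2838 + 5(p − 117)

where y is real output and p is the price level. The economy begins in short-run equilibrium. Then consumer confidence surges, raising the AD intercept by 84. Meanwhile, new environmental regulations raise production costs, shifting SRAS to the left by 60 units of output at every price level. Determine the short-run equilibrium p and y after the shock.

After both shocks: AD is y = 3693 − 7p and SRAS is y = 2193 + 5p.
Setting them equal: 1500 = 12p, so p = 125.
y = 3693 − 7·125 = 2818.

p = 125, y = 2818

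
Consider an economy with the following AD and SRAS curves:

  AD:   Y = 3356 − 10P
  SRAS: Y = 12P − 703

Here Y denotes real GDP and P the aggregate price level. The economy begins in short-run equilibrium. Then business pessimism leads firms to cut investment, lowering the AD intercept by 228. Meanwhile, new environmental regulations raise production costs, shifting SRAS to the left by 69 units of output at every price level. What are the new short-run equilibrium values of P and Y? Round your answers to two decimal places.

P = 177.27, Y = 1355.27

After both shocks: AD is Y = 3128 − 10P and SRAS is Y = 12P − 772.
Setting them equal: 3900 = 22P, so P = 177.27.
Substituting into AD, Y = 1355.27.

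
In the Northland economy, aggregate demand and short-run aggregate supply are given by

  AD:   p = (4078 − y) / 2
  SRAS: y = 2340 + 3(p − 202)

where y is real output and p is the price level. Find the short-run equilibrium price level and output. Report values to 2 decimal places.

p = 468.80, y = 3140.40

Write SRAS as y = 2340 + 3p − 606 = 1734 + 3p.
Rearrange AD to y = 4078 − 2p.
Set AD = SRAS: 4078 − 2p = 1734 + 3p, so 2344 = 5p and p = 468.80.
Substituting into AD, y = 4078 − 2p = 3140.40.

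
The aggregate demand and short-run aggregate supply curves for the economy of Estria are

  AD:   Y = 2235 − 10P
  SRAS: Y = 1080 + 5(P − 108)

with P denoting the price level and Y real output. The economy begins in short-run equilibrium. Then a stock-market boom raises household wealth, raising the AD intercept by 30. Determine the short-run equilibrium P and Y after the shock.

This is a positive demand shock: AD shifts right.
New AD: Y = 2265 − 10P.
SRAS can be written Y = 540 + 5P.
Set AD = SRAS: 2265 − 10P = 540 + 5P, so 1725 = 15P and P = 115.
Y = 2265 − 10·115 = 1115.

P = 115, Y = 1115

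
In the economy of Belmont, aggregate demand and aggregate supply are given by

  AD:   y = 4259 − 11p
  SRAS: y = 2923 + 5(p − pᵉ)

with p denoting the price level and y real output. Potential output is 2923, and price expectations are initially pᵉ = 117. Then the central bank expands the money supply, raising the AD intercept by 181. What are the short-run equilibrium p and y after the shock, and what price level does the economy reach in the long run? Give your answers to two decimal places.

Short run: p = 131.38, y = 2994.88. Long run: p = 137.91.

AD shifts right: new AD is y = 4440 − 11p. With pᵉ = 117, SRAS is y = 2338 + 5p.
Short run: 4440 − 11p = 2338 + 5p gives 2102 = 16p, so p = 131.38 and y = 4440 − 11p = 2994.88.
y = 2994.88 is above potential 2923; expectations adjust and SRAS shifts left until y = 2923.
Long run: on the new AD curve, 2923 = 4440 − 11p gives p = 137.91.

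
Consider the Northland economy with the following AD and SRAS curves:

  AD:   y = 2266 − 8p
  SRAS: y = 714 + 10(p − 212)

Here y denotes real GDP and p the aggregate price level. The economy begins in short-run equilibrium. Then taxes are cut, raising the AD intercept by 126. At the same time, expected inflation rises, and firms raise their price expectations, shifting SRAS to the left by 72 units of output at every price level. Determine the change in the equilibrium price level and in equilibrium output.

After both shocks: AD is y = 2392 − 8p and SRAS is y = 10p − 1478.
Setting them equal: 3870 = 18p, so p = 215.
y = 2392 − 8·215 = 672.
Initially p = 204, y = 634, so Δp = +11 and Δy = +38.

Δp = +11, Δy = +38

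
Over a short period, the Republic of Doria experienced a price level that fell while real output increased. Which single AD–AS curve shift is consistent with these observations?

P fell and Y rose. An AD shift moves P and Y in the same direction; an SRAS shift moves them in opposite directions.
Here P and Y moved in opposite directions, so the SRAS curve shifted.
Since Y rose, SRAS shifted right.

SRAS shifted right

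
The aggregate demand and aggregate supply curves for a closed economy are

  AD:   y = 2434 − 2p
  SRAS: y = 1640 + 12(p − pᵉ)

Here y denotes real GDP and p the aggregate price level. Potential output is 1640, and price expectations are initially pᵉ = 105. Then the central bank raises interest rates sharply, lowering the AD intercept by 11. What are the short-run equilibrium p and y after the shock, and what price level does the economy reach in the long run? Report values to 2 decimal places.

Short run: p = 145.93, y = 2131.14. Long run: p = 391.50.

AD shifts left: new AD is y = 2423 − 2p. With pᵉ = 105, SRAS is y = 380 + 12p.
Short run: 2423 − 2p = 380 + 12p gives 2043 = 14p, so p = 145.93 and y = 2423 − 2p = 2131.14.
y = 2131.14 is above potential 1640; expectations adjust and SRAS shifts left until y = 1640.
Long run: on the new AD curve, 1640 = 2423 − 2p gives p = 391.50.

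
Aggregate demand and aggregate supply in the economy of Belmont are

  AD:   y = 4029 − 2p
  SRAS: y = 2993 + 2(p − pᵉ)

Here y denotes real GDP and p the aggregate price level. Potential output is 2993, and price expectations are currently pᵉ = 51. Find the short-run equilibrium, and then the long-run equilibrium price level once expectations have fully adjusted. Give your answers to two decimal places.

Short run: with pᵉ = 51, SRAS is y = 2891 + 2p. Setting AD = SRAS gives 1138 = 4p, so p = 284.50 and y = 4029 − 2p = 3460.00.
Output 3460.00 is above potential 2993, so over time expected prices rise and SRAS shifts left until y returns to 2993.
Long run: y = 2993 on the AD curve gives 2993 = 4029 − 2p, so p = 518.00.

Short run: p = 284.50, y = 3460.00. Long run: p = 518.00.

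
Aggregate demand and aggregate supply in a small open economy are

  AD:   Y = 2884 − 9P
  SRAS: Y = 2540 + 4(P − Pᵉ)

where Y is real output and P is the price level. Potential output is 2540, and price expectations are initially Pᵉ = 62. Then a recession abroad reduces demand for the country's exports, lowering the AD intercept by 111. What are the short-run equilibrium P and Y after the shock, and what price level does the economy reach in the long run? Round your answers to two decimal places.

AD shifts left: new AD is Y = 2773 − 9P. With Pᵉ = 62, SRAS is Y = 2292 + 4P.
Short run: 2773 − 9P = 2292 + 4P gives 481 = 13P, so P = 37.00 and Y = 2773 − 9P = 2440.00.
Y = 2440.00 is below potential 2540; expectations adjust and SRAS shifts right until Y = 2540.
Long run: on the new AD curve, 2540 = 2773 − 9P gives P = 25.89.

Short run: P = 37.00, Y = 2440.00. Long run: P = 25.89.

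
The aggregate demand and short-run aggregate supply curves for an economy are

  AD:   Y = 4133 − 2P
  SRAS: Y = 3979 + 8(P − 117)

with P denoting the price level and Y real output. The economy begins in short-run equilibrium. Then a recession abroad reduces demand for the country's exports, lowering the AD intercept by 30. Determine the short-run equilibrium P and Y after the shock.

P = 106, Y = 3891

This is a negative demand shock: AD shifts left.
New AD: Y = 4103 − 2P.
SRAS can be written Y = 3043 + 8P.
Set AD = SRAS: 4103 − 2P = 3043 + 8P, so 1060 = 10P and P = 106.
Y = 4103 − 2·106 = 3891.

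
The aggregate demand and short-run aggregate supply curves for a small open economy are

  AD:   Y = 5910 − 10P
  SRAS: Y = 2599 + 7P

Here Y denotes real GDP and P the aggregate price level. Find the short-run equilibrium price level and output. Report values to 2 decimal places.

Set AD = SRAS: 5910 − 10P = 2599 + 7P, so 3311 = 17P and P = 194.76.
Substituting into AD, Y = 5910 − 10P = 3962.35.

P = 194.76, Y = 3962.35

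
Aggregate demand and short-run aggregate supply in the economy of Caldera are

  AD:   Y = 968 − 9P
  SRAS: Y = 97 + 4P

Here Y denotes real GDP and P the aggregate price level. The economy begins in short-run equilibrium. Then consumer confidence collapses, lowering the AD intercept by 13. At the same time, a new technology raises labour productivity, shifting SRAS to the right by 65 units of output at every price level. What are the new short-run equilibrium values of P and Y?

After both shocks: AD is Y = 955 − 9P and SRAS is Y = 162 + 4P.
Setting them equal: 793 = 13P, so P = 61.
Y = 955 − 9·61 = 406.

P = 61, Y = 406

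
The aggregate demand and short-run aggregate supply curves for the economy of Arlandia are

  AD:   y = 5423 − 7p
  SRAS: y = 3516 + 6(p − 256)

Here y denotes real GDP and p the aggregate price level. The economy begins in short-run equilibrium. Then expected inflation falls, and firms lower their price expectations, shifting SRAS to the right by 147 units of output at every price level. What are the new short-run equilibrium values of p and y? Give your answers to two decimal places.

p = 253.54, y = 3648.23

This is a positive supply shock: SRAS shifts right.
New SRAS: y = 2127 + 6p.
Set AD = SRAS: 5423 − 7p = 2127 + 6p, so 3296 = 13p and p = 253.54.
Substituting into AD, y = 3648.23.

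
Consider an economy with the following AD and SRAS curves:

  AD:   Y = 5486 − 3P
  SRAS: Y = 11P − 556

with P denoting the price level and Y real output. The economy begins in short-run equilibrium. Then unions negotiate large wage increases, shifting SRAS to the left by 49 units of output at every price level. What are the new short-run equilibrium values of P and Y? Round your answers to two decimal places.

P = 435.07, Y = 4180.79

This is a negative supply shock: SRAS shifts left.
New SRAS: Y = 11P − 605.
Set AD = SRAS: 5486 − 3P = 11P − 605, so 6091 = 14P and P = 435.07.
Substituting into AD, Y = 4180.79.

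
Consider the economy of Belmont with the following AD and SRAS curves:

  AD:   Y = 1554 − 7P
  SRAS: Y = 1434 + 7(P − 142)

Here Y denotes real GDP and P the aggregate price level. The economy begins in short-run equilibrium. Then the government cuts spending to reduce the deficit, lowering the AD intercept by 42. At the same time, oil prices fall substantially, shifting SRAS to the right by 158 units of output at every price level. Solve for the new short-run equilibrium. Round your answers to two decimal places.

P = 65.29, Y = 1055.00

After both shocks: AD is Y = 1512 − 7P and SRAS is Y = 598 + 7P.
Setting them equal: 914 = 14P, so P = 65.29.
Substituting into AD, Y = 1055.00.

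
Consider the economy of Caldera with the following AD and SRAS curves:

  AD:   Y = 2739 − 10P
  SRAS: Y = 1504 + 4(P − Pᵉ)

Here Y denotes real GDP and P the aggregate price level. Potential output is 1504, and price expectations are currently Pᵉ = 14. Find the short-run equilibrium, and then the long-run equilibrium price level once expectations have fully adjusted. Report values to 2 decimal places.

Short run: P = 92.21, Y = 1816.86. Long run: P = 123.50.

Short run: with Pᵉ = 14, SRAS is Y = 1448 + 4P. Setting AD = SRAS gives 1291 = 14P, so P = 92.21 and Y = 2739 − 10P = 1816.86.
Output 1816.86 is above potential 1504, so over time expected prices rise and SRAS shifts left until Y returns to 1504.
Long run: Y = 1504 on the AD curve gives 1504 = 2739 − 10P, so P = 123.50.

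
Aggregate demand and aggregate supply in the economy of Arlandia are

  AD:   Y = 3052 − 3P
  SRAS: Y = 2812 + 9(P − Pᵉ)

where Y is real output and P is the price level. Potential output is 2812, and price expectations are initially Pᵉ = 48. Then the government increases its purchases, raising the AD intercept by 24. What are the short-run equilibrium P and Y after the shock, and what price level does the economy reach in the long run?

Short run: P = 58, Y = 2902. Long run: P = 88.

AD shifts right: new AD is Y = 3076 − 3P. With Pᵉ = 48, SRAS is Y = 2380 + 9P.
Short run: 3076 − 3P = 2380 + 9P gives 696 = 12P, so P = 58 and Y = 3076 − 3·58 = 2902.
Y = 2902 is above potential 2812; expectations adjust and SRAS shifts left until Y = 2812.
Long run: on the new AD curve, 2812 = 3076 − 3P gives P = 88.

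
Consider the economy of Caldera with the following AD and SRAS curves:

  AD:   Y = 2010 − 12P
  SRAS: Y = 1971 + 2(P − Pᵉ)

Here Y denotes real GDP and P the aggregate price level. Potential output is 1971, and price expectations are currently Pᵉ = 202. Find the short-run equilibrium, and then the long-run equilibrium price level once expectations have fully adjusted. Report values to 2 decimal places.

Short run: with Pᵉ = 202, SRAS is Y = 1567 + 2P. Setting AD = SRAS gives 443 = 14P, so P = 31.64 and Y = 2010 − 12P = 1630.29.
Output 1630.29 is below potential 1971, so over time expected prices fall and SRAS shifts right until Y returns to 1971.
Long run: Y = 1971 on the AD curve gives 1971 = 2010 − 12P, so P = 3.25.

Short run: P = 31.64, Y = 1630.29. Long run: P = 3.25.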